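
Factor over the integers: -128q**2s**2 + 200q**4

8q**2(5q + 4s)(5q - 4s)

Pull out the common factor 8q**2; 25q**2 - 16s**2 is a difference of squares.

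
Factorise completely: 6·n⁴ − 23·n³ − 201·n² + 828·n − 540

(6·n − 5)·(n + 6)·(n − 3)·(n − 6)

Testing divisors of the constant over divisors of the leading coefficient, n = 3 is a root, giving the factor (n − 3) and quotient 6·n³ − 5·n² − 216·n + 180.
Continuing, n = 5/6 is a root, so (6·n − 5) is a factor; dividing leaves n² − 36.
The remaining quadratic factors as (n + 6)(n − 6).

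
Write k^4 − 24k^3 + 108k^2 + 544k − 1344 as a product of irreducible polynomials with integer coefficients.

(k + 4)(k − 12)(k − 14)(k − 2)

Testing divisors of the constant over divisors of the leading coefficient, k = 12 is a root, giving the factor (k − 12) and quotient k^3 − 12k^2 − 36k + 112.
Next, k = −4 is a root, giving the factor (k + 4) and quotient k^2 − 16k + 28.
The remaining quadratic factors as (k − 14)(k − 2).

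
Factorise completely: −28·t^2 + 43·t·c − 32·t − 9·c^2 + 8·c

Group: −7·t·(4·t − c) + (9·c − 8)·(4·t − c); both groups contain (4·t − c).

−(7·t − 9·c + 8)·(4·t − c)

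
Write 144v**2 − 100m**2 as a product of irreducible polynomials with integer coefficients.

4(6v − 5m)(6v + 5m)

Pull out the common factor 4; 36v**2 − 25m**2 is a difference of squares.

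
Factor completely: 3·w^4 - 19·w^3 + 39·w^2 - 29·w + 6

Among the possible rational roots, w = 1/3 is a root, so (3·w - 1) divides it; the quotient is w^3 - 6·w^2 + 11·w - 6.
Next, w = 1 is a root, so (w - 1) divides it; the quotient is w^2 - 5·w + 6.
The remaining quadratic factors as (w - 2)(w - 3).

(3·w - 1)·(w - 1)·(w - 2)·(w - 3)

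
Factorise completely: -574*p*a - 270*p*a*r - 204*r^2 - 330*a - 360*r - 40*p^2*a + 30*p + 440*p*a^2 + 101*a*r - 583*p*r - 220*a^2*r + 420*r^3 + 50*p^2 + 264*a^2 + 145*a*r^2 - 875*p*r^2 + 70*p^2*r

-(p - 11*a - 12*r)*(10*p - 5*r + 6)*(4*a - 7*r - 5)

Group: 10*p*(-4*p*a + 7*p*r + 5*p + 44*a^2 - 29*a*r - 55*a - 84*r^2 - 60*r) + (-5*r + 6)*(-4*p*a + 7*p*r + 5*p + 44*a^2 - 29*a*r - 55*a - 84*r^2 - 60*r); both groups contain (-4*p*a + 7*p*r + 5*p + 44*a^2 - 29*a*r - 55*a - 84*r^2 - 60*r), so (10*p - 5*r + 6) is a factor with cofactor -4*p*a + 7*p*r + 5*p + 44*a^2 - 29*a*r - 55*a - 84*r^2 - 60*r.
The cofactor groups again: -4*p*a + 7*p*r + 5*p + 44*a^2 - 29*a*r - 55*a - 84*r^2 - 60*r = -4*a*(p - 11*a - 12*r) + (7*r + 5)*(p - 11*a - 12*r); both groups contain (p - 11*a - 12*r), giving -(4*a - 7*r - 5)*(p - 11*a - 12*r).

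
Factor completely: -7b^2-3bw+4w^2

Group: -b(7b-4w) - w(7b-4w); both groups contain (7b-4w).

-(7b-4w)(b+w)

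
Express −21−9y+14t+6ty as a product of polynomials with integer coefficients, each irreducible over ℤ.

Group as (6ty+14t) + (−9y−21) = 2t(3y+7) − 3(3y+7).
Both groups share the factor (3y+7).

(2t−3)(3y+7)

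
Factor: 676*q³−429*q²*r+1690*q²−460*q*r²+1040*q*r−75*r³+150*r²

Group: 13*q*(52*q²−45*q*r+130*q−25*r²+50*r) + 3*r*(52*q²−45*q*r+130*q−25*r²+50*r); both groups contain (52*q²−45*q*r+130*q−25*r²+50*r), so (13*q+3*r) is a factor with cofactor 52*q²−45*q*r+130*q−25*r²+50*r.
The cofactor groups again: 52*q²−45*q*r+130*q−25*r²+50*r = 4*q*(13*q+5*r) + (−5*r+10)*(13*q+5*r); both groups contain (13*q+5*r), giving (4*q−5*r+10)*(13*q+5*r).

(13*q+3*r)*(13*q+5*r)*(4*q−5*r+10)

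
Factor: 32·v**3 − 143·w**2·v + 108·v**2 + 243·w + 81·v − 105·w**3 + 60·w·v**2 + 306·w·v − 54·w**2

−(7·w − 4·v − 9)·(5·w + 8·v + 9)·(3·w + v)

Group: 7·w·(−15·w**2 − 29·w·v − 27·w − 8·v**2 − 9·v) + (−4·v − 9)·(−15·w**2 − 29·w·v − 27·w − 8·v**2 − 9·v); both groups contain (−15·w**2 − 29·w·v − 27·w − 8·v**2 − 9·v), so (7·w − 4·v − 9) is a factor with cofactor −15·w**2 − 29·w·v − 27·w − 8·v**2 − 9·v.
The cofactor groups again: −15·w**2 − 29·w·v − 27·w − 8·v**2 − 9·v = −3·w·(5·w + 8·v + 9) − v·(5·w + 8·v + 9); both groups contain (5·w + 8·v + 9), giving −(3·w + v)·(5·w + 8·v + 9).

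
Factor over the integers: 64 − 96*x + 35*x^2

Need a pair with product 35·64 = 2240 and sum −96: that's −40 and −56.
Split the middle term: 35*x^2 − 40*x − 56*x + 64 = 5*x*(7*x − 8) − 8*(7*x − 8).

(5*x − 8)*(7*x − 8)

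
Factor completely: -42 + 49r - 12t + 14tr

(2t + 7)(7r - 6)

Group as (14tr - 12t) + (49r - 42) = 2t(7r - 6) + 7(7r - 6).
Both groups share the factor (7r - 6).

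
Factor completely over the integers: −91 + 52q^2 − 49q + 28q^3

(7q + 13)(4q^2 − 7)

Group as (28q^3 − 49q) + (52q^2 − 91) = 7q(4q^2 − 7) + 13(4q^2 − 7).
Both groups share the factor (4q^2 − 7).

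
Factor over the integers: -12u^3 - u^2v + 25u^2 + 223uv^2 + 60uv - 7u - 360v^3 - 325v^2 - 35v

-(3u - 8v - 1)(4u - 9v - 7)(u + 5v)

Group: 4u(-3u^2 - 7uv + u + 40v^2 + 5v) + (-9v - 7)(-3u^2 - 7uv + u + 40v^2 + 5v); both groups contain (-3u^2 - 7uv + u + 40v^2 + 5v), so (4u - 9v - 7) is a factor with cofactor -3u^2 - 7uv + u + 40v^2 + 5v.
The cofactor groups again: -3u^2 - 7uv + u + 40v^2 + 5v = -u(3u - 8v - 1) - 5v(3u - 8v - 1); both groups contain (3u - 8v - 1), giving -(u + 5v)(3u - 8v - 1).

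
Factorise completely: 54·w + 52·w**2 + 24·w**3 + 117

Group as (24·w**3 + 54·w) + (52·w**2 + 117) = 6·w·(4·w**2 + 9) + 13·(4·w**2 + 9).
Both groups share the factor (4·w**2 + 9).

(6·w + 13)·(4·w**2 + 9)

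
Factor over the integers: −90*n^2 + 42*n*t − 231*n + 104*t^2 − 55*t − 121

−(15*n + 13*t + 11)*(6*n − 8*t + 11)

Group: −6*n*(15*n + 13*t + 11) + (8*t − 11)*(15*n + 13*t + 11); both groups contain (15*n + 13*t + 11).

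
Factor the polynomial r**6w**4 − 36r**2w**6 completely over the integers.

Factor out r**2w**4 first: what remains is r**4 − 36w**2.
Recognize a difference of squares with the parts r**2 and 6w.

r**2w**4(r**2 + 6w)(r**2 − 6w)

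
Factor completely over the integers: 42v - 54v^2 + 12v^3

6v(2v - 7)(v - 1)

Pull out the common factor 6v, then factor the remaining trinomial.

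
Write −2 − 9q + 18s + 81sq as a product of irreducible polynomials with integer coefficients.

(9q + 2)(9s − 1)

Group as (81sq + 18s) + (−9q − 2) = 9s(9q + 2) − (9q + 2).
Both groups share the factor (9q + 2).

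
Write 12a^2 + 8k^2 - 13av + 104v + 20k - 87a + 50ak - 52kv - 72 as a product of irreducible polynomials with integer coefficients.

(12a + 2k - 13v + 9)(a + 4k - 8)

Group: a(12a + 2k - 13v + 9) + (4k - 8)(12a + 2k - 13v + 9); both groups contain (12a + 2k - 13v + 9).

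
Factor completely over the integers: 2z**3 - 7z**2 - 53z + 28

Trying the rational-root candidates, z = 7 is a root, so (z - 7) divides it; the quotient is 2z**2 + 7z - 4.
The remaining quadratic factors as (2z - 1)(z + 4).

(2z - 1)(z + 4)(z - 7)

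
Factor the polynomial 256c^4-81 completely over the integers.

Difference of squares twice: with A = 4c and B = 3, A⁴ − B⁴ = (A² − B²)(A² + B²), and A² − B² factors again.

(4c+3)(4c-3)(16c^2+9)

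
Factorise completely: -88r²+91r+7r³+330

(7r+10)(r-11)(r-3)

Trying the rational-root candidates, r = -10/7 is a root, so (7r+10) divides it; the quotient is r²-14r+33.
The remaining quadratic factors as (r-11)(r-3).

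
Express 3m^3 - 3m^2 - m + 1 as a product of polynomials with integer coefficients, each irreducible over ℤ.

Group as (3m^3 - m) + (-3m^2 + 1) = m(3m^2 - 1) - (3m^2 - 1).
Both groups share the factor (3m^2 - 1).

(m - 1)(3m^2 - 1)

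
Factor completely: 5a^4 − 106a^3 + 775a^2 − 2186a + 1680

(5a − 6)(a − 5)(a − 7)(a − 8)

Testing divisors of the constant over divisors of the leading coefficient, a = 8 is a root, so (a − 8) is a factor; dividing leaves 5a^3 − 66a^2 + 247a − 210.
Next, a = 5 is a root, so (a − 5) is a factor; dividing leaves 5a^2 − 41a + 42.
The remaining quadratic factors as (5a − 6)(a − 7).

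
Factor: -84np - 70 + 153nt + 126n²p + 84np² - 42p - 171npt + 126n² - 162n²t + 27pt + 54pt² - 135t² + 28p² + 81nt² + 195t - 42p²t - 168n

Group: 6n(21np - 27nt + 21n + 14p² - 18pt - 21p + 45t - 35) + (-3t + 2)(21np - 27nt + 21n + 14p² - 18pt - 21p + 45t - 35); both groups contain (21np - 27nt + 21n + 14p² - 18pt - 21p + 45t - 35), so (6n - 3t + 2) is a factor with cofactor 21np - 27nt + 21n + 14p² - 18pt - 21p + 45t - 35.
The cofactor groups again: 21np - 27nt + 21n + 14p² - 18pt - 21p + 45t - 35 = 7p(3n + 2p - 5) + (-9t + 7)(3n + 2p - 5); both groups contain (3n + 2p - 5), giving (7p - 9t + 7)(3n + 2p - 5).

(3n + 2p - 5)(6n - 3t + 2)(7p - 9t + 7)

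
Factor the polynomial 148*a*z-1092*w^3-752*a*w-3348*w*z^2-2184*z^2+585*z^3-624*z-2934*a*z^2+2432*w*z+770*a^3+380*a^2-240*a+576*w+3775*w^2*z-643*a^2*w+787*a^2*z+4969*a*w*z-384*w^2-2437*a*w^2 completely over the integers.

(11*a+7*w-15*z-4)*(14*a+13*w-3*z+12)*(5*a-12*w+13*z)

Group: 5*a*(154*a^2+241*a*w-243*a*z+76*a+91*w^2-216*w*z+32*w+45*z^2-168*z-48) + (-12*w+13*z)*(154*a^2+241*a*w-243*a*z+76*a+91*w^2-216*w*z+32*w+45*z^2-168*z-48); both groups contain (154*a^2+241*a*w-243*a*z+76*a+91*w^2-216*w*z+32*w+45*z^2-168*z-48), so (5*a-12*w+13*z) is a factor with cofactor 154*a^2+241*a*w-243*a*z+76*a+91*w^2-216*w*z+32*w+45*z^2-168*z-48.
The cofactor groups again: 154*a^2+241*a*w-243*a*z+76*a+91*w^2-216*w*z+32*w+45*z^2-168*z-48 = 11*a*(14*a+13*w-3*z+12) + (7*w-15*z-4)*(14*a+13*w-3*z+12); both groups contain (14*a+13*w-3*z+12), giving (11*a+7*w-15*z-4)*(14*a+13*w-3*z+12).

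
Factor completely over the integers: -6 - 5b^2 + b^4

(b^2 + 1)(b^2 - 6)

Substitute u = b^2 to get a quadratic in u, then factor.
b^2 + 1 is irreducible over ℤ (sum of squares).
b^2 - 6 is irreducible over ℤ (6 is not a perfect square).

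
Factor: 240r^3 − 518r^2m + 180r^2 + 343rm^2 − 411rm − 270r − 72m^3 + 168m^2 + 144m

(15r − 8m)(8r − 9m − 6)(2r − m + 3)

Group: 8r(30r^2 − 31rm + 45r + 8m^2 − 24m) + (−9m − 6)(30r^2 − 31rm + 45r + 8m^2 − 24m); both groups contain (30r^2 − 31rm + 45r + 8m^2 − 24m), so (8r − 9m − 6) is a factor with cofactor 30r^2 − 31rm + 45r + 8m^2 − 24m.
The cofactor groups again: 30r^2 − 31rm + 45r + 8m^2 − 24m = 2r(15r − 8m) + (−m + 3)(15r − 8m); both groups contain (15r − 8m), giving (2r − m + 3)(15r − 8m).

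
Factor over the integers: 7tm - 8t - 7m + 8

Group as (7tm - 8t) + (-7m + 8) = t(7m - 8) - (7m - 8).
Both groups share the factor (7m - 8).

(7m - 8)(t - 1)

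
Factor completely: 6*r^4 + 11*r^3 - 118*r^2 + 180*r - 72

(2*r - 3)*(3*r - 2)*(r + 6)*(r - 2)

Trying the rational-root candidates, r = 2/3 is a root, giving the factor (3*r - 2) and quotient 2*r^3 + 5*r^2 - 36*r + 36.
Next, r = 2 is a root, so (r - 2) divides it; the quotient is 2*r^2 + 9*r - 18.
The remaining quadratic factors as (r + 6)(2*r - 3).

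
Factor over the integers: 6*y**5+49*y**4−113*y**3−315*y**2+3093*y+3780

By the rational root theorem, y = −9 is a root, giving the factor (y+9) and quotient 6*y**4−5*y**3−68*y**2+297*y+420.
Then y = −7/6 is a root, so (6*y+7) is a factor; dividing leaves y**3−2*y**2−9*y+60.
Next, y = −4 is a root, so (y+4) divides it; the quotient is y**2−6*y+15.
The quadratic y**2−6*y+15 has discriminant −24 < 0 and is irreducible over ℤ.

(6*y+7)*(y+4)*(y+9)*(y**2−6*y+15)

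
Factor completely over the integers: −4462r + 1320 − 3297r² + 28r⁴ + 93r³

Among the possible rational roots, r = −11/7 is a root, so (7r + 11) is a factor; dividing leaves 4r³ + 7r² − 482r + 120.
Next, r = 10 is a root, giving the factor (r − 10) and quotient 4r² + 47r − 12.
The remaining quadratic factors as (4r − 1)(r + 12).

(4r − 1)(7r + 11)(r + 12)(r − 10)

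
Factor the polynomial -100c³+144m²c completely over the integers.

Pull out the common factor 4c; 36m²-25c² is a difference of squares.

4c(6m-5c)(6m+5c)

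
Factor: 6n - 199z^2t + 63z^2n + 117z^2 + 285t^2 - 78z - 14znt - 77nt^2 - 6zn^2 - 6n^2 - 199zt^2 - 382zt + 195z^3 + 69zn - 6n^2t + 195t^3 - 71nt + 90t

Group: 13z(15z^2 + 6zn + 2zt + 9z + 6nt + 6n - 13t^2 - 19t - 6) + (-n - 15t)(15z^2 + 6zn + 2zt + 9z + 6nt + 6n - 13t^2 - 19t - 6); both groups contain (15z^2 + 6zn + 2zt + 9z + 6nt + 6n - 13t^2 - 19t - 6), so (13z - n - 15t) is a factor with cofactor 15z^2 + 6zn + 2zt + 9z + 6nt + 6n - 13t^2 - 19t - 6.
The cofactor groups again: 15z^2 + 6zn + 2zt + 9z + 6nt + 6n - 13t^2 - 19t - 6 = z(15z + 6n - 13t - 6) + (t + 1)(15z + 6n - 13t - 6); both groups contain (15z + 6n - 13t - 6), giving (z + t + 1)(15z + 6n - 13t - 6).

(13z - n - 15t)(15z + 6n - 13t - 6)(z + t + 1)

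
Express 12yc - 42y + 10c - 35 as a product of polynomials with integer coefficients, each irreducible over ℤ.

Group as (12yc - 42y) + (10c - 35) = 6y(2c - 7) + 5(2c - 7).
Both groups share the factor (2c - 7).

(2c - 7)(6y + 5)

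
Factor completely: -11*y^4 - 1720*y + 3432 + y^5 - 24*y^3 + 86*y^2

(y + 6)*(y - 13)*(y - 2)*(y^2 - 2*y + 22)

Testing divisors of the constant over divisors of the leading coefficient, y = -6 is a root, so (y + 6) divides it; the quotient is y^4 - 17*y^3 + 78*y^2 - 382*y + 572.
Then y = 2 is a root, giving the factor (y - 2) and quotient y^3 - 15*y^2 + 48*y - 286.
Next, y = 13 is a root, so (y - 13) is a factor; dividing leaves y^2 - 2*y + 22.
The quadratic y^2 - 2*y + 22 has discriminant -84 < 0 and is irreducible over ℤ.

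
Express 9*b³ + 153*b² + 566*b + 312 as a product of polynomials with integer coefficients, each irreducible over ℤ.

By the rational root theorem, b = -2/3 is a root, so (3*b + 2) is a factor; dividing leaves 3*b² + 49*b + 156.
The remaining quadratic factors as (b + 12)(3*b + 13).

(3*b + 13)*(3*b + 2)*(b + 12)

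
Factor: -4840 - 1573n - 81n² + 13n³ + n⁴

(n + 11)(n + 5)(n + 8)(n - 11)

By the rational root theorem, n = -5 is a root, giving the factor (n + 5) and quotient n³ + 8n² - 121n - 968.
Then n = 11 is a root, so (n - 11) is a factor; dividing leaves n² + 19n + 88.
The remaining quadratic factors as (n + 8)(n + 11).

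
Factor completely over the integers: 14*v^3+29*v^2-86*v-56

(2*v+7)*(7*v+4)*(v-2)

Trying the rational-root candidates, v = -7/2 is a root, so (2*v+7) divides it; the quotient is 7*v^2-10*v-8.
The remaining quadratic factors as (v-2)(7*v+4).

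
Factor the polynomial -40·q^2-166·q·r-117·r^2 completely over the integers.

-(10·q+9·r)·(4·q+13·r)

Group: -10·q·(4·q+13·r) - 9·r·(4·q+13·r); both groups contain (4·q+13·r).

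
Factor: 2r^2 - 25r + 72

(2r - 9)(r - 8)

Need a pair with product 2·72 = 144 and sum -25: that's -9 and -16.
Split the middle term: 2r^2 - 9r - 16r + 72 = r(2r - 9) - 8(2r - 9).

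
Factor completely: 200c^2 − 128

Pull out the common factor 8; 25c^2 − 16 is a difference of squares.

8(5c + 4)(5c − 4)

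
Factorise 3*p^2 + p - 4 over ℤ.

Need a pair with product 3·(-4) = -12 and sum 1: that's 4 and -3.
Split the middle term: 3*p^2 + 4*p - 3*p - 4 = p*(3*p + 4) - (3*p + 4).

(3*p + 4)*(p - 1)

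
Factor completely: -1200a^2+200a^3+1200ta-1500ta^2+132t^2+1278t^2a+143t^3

(11t-10a)(13t-2a+12)(t+10a)

Group: 11t(13t^2+128ta+12t-20a^2+120a) - 10a(13t^2+128ta+12t-20a^2+120a); both groups contain (13t^2+128ta+12t-20a^2+120a), so (11t-10a) is a factor with cofactor 13t^2+128ta+12t-20a^2+120a.
The cofactor groups again: 13t^2+128ta+12t-20a^2+120a = 13t(t+10a) + (-2a+12)(t+10a); both groups contain (t+10a), giving (13t-2a+12)(t+10a).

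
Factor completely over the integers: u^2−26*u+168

(u−12)*(u−14)

Two integers with product 168 and sum −26 are −12 and −14.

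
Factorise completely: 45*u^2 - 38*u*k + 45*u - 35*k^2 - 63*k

(5*u - 7*k)*(9*u + 5*k + 9)

Group: 9*u*(5*u - 7*k) + (5*k + 9)*(5*u - 7*k); both groups contain (5*u - 7*k).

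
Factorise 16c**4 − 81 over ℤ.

(2c + 3)(2c − 3)(4c**2 + 9)

Write as (4c**2)² − (9)², then factor 4c**2 − 9 once more.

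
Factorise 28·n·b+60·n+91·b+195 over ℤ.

Group as (28·n·b+60·n) + (91·b+195) = 4·n·(7·b+15) + 13·(7·b+15).
Both groups share the factor (7·b+15).

(4·n+13)·(7·b+15)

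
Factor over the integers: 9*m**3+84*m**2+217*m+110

(3*m+11)*(3*m+2)*(m+5)

By the rational root theorem, m = −11/3 is a root, giving the factor (3*m+11) and quotient 3*m**2+17*m+10.
The remaining quadratic factors as (m+5)(3*m+2).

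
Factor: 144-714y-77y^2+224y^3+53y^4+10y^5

(2y-3)(5y-1)(y+2)(y^2+5y+24)

Trying the rational-root candidates, y = 1/5 is a root, so (5y-1) is a factor; dividing leaves 2y^4+11y^3+47y^2-6y-144.
Continuing, y = 3/2 is a root, so (2y-3) is a factor; dividing leaves y^3+7y^2+34y+48.
Then y = -2 is a root, so (y+2) divides it; the quotient is y^2+5y+24.
The quadratic y^2+5y+24 has discriminant -71 < 0 and is irreducible over ℤ.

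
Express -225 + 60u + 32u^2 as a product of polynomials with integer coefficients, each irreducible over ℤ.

(4u + 15)(8u - 15)

Need a pair with product 32·(-225) = -7200 and sum 60: that's 120 and -60.
Split the middle term: 32u^2 + 120u - 60u - 225 = 8u(4u + 15) - 15(4u + 15).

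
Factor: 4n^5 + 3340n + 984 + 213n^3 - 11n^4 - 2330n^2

(4n + 1)(n - 2)(n - 6)(n^2 + 5n + 82)

By the rational root theorem, n = 6 is a root, so (n - 6) divides it; the quotient is 4n^4 + 13n^3 + 291n^2 - 584n - 164.
Next, n = -1/4 is a root, giving the factor (4n + 1) and quotient n^3 + 3n^2 + 72n - 164.
Continuing, n = 2 is a root, so (n - 2) is a factor; dividing leaves n^2 + 5n + 82.
The quadratic n^2 + 5n + 82 has discriminant -303 < 0 and is irreducible over ℤ.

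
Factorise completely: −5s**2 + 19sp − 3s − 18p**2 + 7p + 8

−(s − 2p − 1)(5s − 9p + 8)

Group: −5s(s − 2p − 1) + (9p − 8)(s − 2p − 1); both groups contain (s − 2p − 1).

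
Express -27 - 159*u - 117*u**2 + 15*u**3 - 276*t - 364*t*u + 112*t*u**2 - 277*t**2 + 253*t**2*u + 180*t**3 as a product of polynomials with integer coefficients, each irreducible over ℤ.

Group: 9*t*(20*t**2 + 17*t*u - 33*t + 3*u**2 - 24*u - 27) + (5*u + 1)*(20*t**2 + 17*t*u - 33*t + 3*u**2 - 24*u - 27); both groups contain (20*t**2 + 17*t*u - 33*t + 3*u**2 - 24*u - 27), so (9*t + 5*u + 1) is a factor with cofactor 20*t**2 + 17*t*u - 33*t + 3*u**2 - 24*u - 27.
The cofactor groups again: 20*t**2 + 17*t*u - 33*t + 3*u**2 - 24*u - 27 = 4*t*(5*t + 3*u + 3) + (u - 9)*(5*t + 3*u + 3); both groups contain (5*t + 3*u + 3), giving (4*t + u - 9)*(5*t + 3*u + 3).

(4*t + u - 9)*(5*t + 3*u + 3)*(9*t + 5*u + 1)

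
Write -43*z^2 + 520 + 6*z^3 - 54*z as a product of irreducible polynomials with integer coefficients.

Trying the rational-root candidates, z = 4 is a root, giving the factor (z - 4) and quotient 6*z^2 - 19*z - 130.
The remaining quadratic factors as (3*z + 10)(2*z - 13).

(2*z - 13)*(3*z + 10)*(z - 4)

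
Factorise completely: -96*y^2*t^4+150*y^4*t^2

6*t^2*y^2*(5*y-4*t)*(5*y+4*t)

Every term has a factor of 6*y^2*t^2. Then 25*y^2-16*t^2 = (5*y)² − (4*t)².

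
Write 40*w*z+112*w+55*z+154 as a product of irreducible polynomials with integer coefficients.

Group as (40*w*z+112*w) + (55*z+154) = 8*w*(5*z+14) + 11*(5*z+14).
Both groups share the factor (5*z+14).

(5*z+14)*(8*w+11)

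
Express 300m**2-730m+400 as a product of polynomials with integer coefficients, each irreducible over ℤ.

10(5m-8)(6m-5)

Pull out the common factor 10, then factor the remaining trinomial.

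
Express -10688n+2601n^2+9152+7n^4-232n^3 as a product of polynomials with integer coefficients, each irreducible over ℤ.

Trying the rational-root candidates, n = 8 is a root, giving the factor (n-8) and quotient 7n^3-176n^2+1193n-1144.
Then n = 8/7 is a root, giving the factor (7n-8) and quotient n^2-24n+143.
The remaining quadratic factors as (n-13)(n-11).

(7n-8)(n-11)(n-13)(n-8)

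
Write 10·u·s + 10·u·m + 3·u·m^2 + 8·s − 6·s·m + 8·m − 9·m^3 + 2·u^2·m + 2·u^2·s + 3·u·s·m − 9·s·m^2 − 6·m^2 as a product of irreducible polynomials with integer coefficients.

(2·u − 3·m + 2)·(u + 3·m + 4)·(s + m)

Group: u·(2·u·s + 2·u·m − 3·s·m + 2·s − 3·m^2 + 2·m) + (3·m + 4)·(2·u·s + 2·u·m − 3·s·m + 2·s − 3·m^2 + 2·m); both groups contain (2·u·s + 2·u·m − 3·s·m + 2·s − 3·m^2 + 2·m), so (u + 3·m + 4) is a factor with cofactor 2·u·s + 2·u·m − 3·s·m + 2·s − 3·m^2 + 2·m.
The cofactor groups again: 2·u·s + 2·u·m − 3·s·m + 2·s − 3·m^2 + 2·m = 2·u·(s + m) + (−3·m + 2)·(s + m); both groups contain (s + m), giving (2·u − 3·m + 2)·(s + m).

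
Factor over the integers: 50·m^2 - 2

Pull out the common factor 2; 25·m^2 - 1 is a difference of squares.

2·(5·m + 1)·(5·m - 1)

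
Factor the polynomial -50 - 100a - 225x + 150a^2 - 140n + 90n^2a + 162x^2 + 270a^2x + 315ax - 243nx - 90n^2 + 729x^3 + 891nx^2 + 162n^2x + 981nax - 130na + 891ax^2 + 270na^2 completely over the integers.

Group: 9n(10na + 18nx - 10n + 30a^2 + 99ax - 20a + 81x^2 - 27x - 10) + (9x + 5)(10na + 18nx - 10n + 30a^2 + 99ax - 20a + 81x^2 - 27x - 10); both groups contain (10na + 18nx - 10n + 30a^2 + 99ax - 20a + 81x^2 - 27x - 10), so (9n + 9x + 5) is a factor with cofactor 10na + 18nx - 10n + 30a^2 + 99ax - 20a + 81x^2 - 27x - 10.
The cofactor groups again: 10na + 18nx - 10n + 30a^2 + 99ax - 20a + 81x^2 - 27x - 10 = 2n(5a + 9x - 5) + (6a + 9x + 2)(5a + 9x - 5); both groups contain (5a + 9x - 5), giving (2n + 6a + 9x + 2)(5a + 9x - 5).

(5a + 9x - 5)(2n + 6a + 9x + 2)(9n + 9x + 5)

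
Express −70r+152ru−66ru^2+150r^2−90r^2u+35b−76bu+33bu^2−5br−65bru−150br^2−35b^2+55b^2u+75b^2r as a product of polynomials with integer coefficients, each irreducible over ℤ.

Group: 5b(15br+11bu−7b−30r^2−22ru+14r) + (3u−5)(15br+11bu−7b−30r^2−22ru+14r); both groups contain (15br+11bu−7b−30r^2−22ru+14r), so (5b+3u−5) is a factor with cofactor 15br+11bu−7b−30r^2−22ru+14r.
The cofactor groups again: 15br+11bu−7b−30r^2−22ru+14r = b(15r+11u−7) − 2r(15r+11u−7); both groups contain (15r+11u−7), giving (b−2r)(15r+11u−7).

(15r+11u−7)(5b+3u−5)(b−2r)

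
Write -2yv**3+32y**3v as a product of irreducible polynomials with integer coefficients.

2vy(4y-v)(4y+v)

Pull out the common factor 2yv; 16y**2-v**2 is a difference of squares.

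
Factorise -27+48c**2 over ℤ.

3(4c+3)(4c-3)

Factor out 3, leaving 16c**2-9, which is a difference of two squares.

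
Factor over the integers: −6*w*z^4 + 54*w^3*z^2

6*w*z^2*(3*w + z)*(3*w − z)

Pull out the common factor 6*w*z^2; 9*w^2 − z^2 is a difference of squares.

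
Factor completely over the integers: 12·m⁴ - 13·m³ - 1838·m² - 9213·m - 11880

(3·m + 11)·(4·m + 9)·(m + 8)·(m - 15)

By the rational root theorem, m = -9/4 is a root, so (4·m + 9) divides it; the quotient is 3·m³ - 10·m² - 437·m - 1320.
Then m = 15 is a root, giving the factor (m - 15) and quotient 3·m² + 35·m + 88.
The remaining quadratic factors as (3·m + 11)(m + 8).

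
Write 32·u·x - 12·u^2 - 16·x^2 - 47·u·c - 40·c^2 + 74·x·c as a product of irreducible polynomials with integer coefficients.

-(4·u - 8·x + 5·c)·(3·u - 2·x + 8·c)

Group: -3·u·(4·u - 8·x + 5·c) + (2·x - 8·c)·(4·u - 8·x + 5·c); both groups contain (4·u - 8·x + 5·c).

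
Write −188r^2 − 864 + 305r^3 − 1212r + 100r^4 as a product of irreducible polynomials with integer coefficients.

(4r + 9)(5r + 6)(5r + 8)(r − 2)

Among the possible rational roots, r = −8/5 is a root, so (5r + 8) divides it; the quotient is 20r^3 + 29r^2 − 84r − 108.
Next, r = 2 is a root, so (r − 2) is a factor; dividing leaves 20r^2 + 69r + 54.
The remaining quadratic factors as (4r + 9)(5r + 6).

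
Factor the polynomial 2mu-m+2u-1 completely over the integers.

Group as (2mu-m) + (2u-1) = m(2u-1) + (2u-1).
Both groups share the factor (2u-1).

(2u-1)(m+1)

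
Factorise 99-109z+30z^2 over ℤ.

Need a pair with product 30·99 = 2970 and sum -109: that's -55 and -54.
Split the middle term: 30z^2-55z - 54z+99 = 5z(6z-11) - 9(6z-11).

(5z-9)(6z-11)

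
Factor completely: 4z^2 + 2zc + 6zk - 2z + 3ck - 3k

Group: 2z(2z + c - 1) + 3k(2z + c - 1); both groups contain (2z + c - 1).

(2z + 3k)(2z + c - 1)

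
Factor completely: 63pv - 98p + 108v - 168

(7p + 12)(9v - 14)

Group as (63pv - 98p) + (108v - 168) = 7p(9v - 14) + 12(9v - 14).
Both groups share the factor (9v - 14).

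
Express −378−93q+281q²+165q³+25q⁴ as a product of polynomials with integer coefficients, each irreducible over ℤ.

(5q+14)(5q+9)(q+3)(q−1)

Among the possible rational roots, q = −3 is a root, giving the factor (q+3) and quotient 25q³+90q²+11q−126.
Then q = 1 is a root, so (q−1) divides it; the quotient is 25q²+115q+126.
The remaining quadratic factors as (5q+14)(5q+9).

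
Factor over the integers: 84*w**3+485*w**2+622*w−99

By the rational root theorem, w = 1/7 is a root, so (7*w−1) divides it; the quotient is 12*w**2+71*w+99.
The remaining quadratic factors as (3*w+11)(4*w+9).

(3*w+11)*(4*w+9)*(7*w−1)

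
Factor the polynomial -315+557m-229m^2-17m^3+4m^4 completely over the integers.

By the rational root theorem, m = 9 is a root, so (m-9) is a factor; dividing leaves 4m^3+19m^2-58m+35.
Then m = 5/4 is a root, giving the factor (4m-5) and quotient m^2+6m-7.
The remaining quadratic factors as (m-1)(m+7).

(4m-5)(m+7)(m-1)(m-9)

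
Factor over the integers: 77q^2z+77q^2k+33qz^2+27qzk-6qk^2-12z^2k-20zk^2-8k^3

(11q-4k)(7q+3z+2k)(z+k)

Group: 7q(11qz+11qk-4zk-4k^2) + (3z+2k)(11qz+11qk-4zk-4k^2); both groups contain (11qz+11qk-4zk-4k^2), so (7q+3z+2k) is a factor with cofactor 11qz+11qk-4zk-4k^2.
The cofactor groups again: 11qz+11qk-4zk-4k^2 = 11q(z+k) - 4k(z+k); both groups contain (z+k), giving (11q-4k)(z+k).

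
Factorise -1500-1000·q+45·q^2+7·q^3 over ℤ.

Among the possible rational roots, q = -15 is a root, so (q+15) divides it; the quotient is 7·q^2-60·q-100.
The remaining quadratic factors as (q-10)(7·q+10).

(7·q+10)·(q+15)·(q-10)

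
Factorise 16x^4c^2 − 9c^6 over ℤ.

c^2(4x^2 − 3c^2)(4x^2 + 3c^2)

Factor out c^2 first: what remains is 16x^4 − 9c^4.
Recognize a difference of squares with the parts 4x^2 and 3c^2.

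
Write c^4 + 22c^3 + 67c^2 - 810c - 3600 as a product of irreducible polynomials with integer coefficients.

(c + 15)(c + 5)(c + 8)(c - 6)

By the rational root theorem, c = -8 is a root, giving the factor (c + 8) and quotient c^3 + 14c^2 - 45c - 450.
Then c = 6 is a root, giving the factor (c - 6) and quotient c^2 + 20c + 75.
The remaining quadratic factors as (c + 15)(c + 5).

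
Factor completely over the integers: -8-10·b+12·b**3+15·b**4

Group as (15·b**4-10·b) + (12·b**3-8) = 5·b·(3·b**3-2) + 4·(3·b**3-2).
Both groups share the factor (3·b**3-2).

(5·b+4)·(3·b**3-2)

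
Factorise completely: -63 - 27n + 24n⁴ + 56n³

(3n + 7)(8n³ - 9)

Group as (24n⁴ - 27n) + (56n³ - 63) = 3n(8n³ - 9) + 7(8n³ - 9).
Both groups share the factor (8n³ - 9).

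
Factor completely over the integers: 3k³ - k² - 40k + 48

Trying the rational-root candidates, k = 4/3 is a root, giving the factor (3k - 4) and quotient k² + k - 12.
The remaining quadratic factors as (k + 4)(k - 3).

(3k - 4)(k + 4)(k - 3)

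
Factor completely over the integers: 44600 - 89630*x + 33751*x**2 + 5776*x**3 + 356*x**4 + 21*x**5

(3*x - 4)*(7*x - 5)*(x + 10)*(x**2 + 9*x + 223)

By the rational root theorem, x = 5/7 is a root, giving the factor (7*x - 5) and quotient 3*x**4 + 53*x**3 + 863*x**2 + 5438*x - 8920.
Continuing, x = 4/3 is a root, so (3*x - 4) divides it; the quotient is x**3 + 19*x**2 + 313*x + 2230.
Continuing, x = -10 is a root, so (x + 10) is a factor; dividing leaves x**2 + 9*x + 223.
The quadratic x**2 + 9*x + 223 has discriminant -811 < 0 and is irreducible over ℤ.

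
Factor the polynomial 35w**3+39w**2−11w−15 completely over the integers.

Testing divisors of the constant over divisors of the leading coefficient, w = −5/7 is a root, so (7w+5) divides it; the quotient is 5w**2+2w−3.
The remaining quadratic factors as (w+1)(5w−3).

(5w−3)(7w+5)(w+1)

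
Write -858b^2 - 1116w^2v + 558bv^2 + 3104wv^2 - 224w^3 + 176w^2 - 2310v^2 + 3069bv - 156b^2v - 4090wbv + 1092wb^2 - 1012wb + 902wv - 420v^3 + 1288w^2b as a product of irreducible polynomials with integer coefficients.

Group: 8w(-28w^2 + 182wb - 192wv + 22w - 26bv - 143b + 28v^2 + 154v) + (6b - 15v)(-28w^2 + 182wb - 192wv + 22w - 26bv - 143b + 28v^2 + 154v); both groups contain (-28w^2 + 182wb - 192wv + 22w - 26bv - 143b + 28v^2 + 154v), so (8w + 6b - 15v) is a factor with cofactor -28w^2 + 182wb - 192wv + 22w - 26bv - 143b + 28v^2 + 154v.
The cofactor groups again: -28w^2 + 182wb - 192wv + 22w - 26bv - 143b + 28v^2 + 154v = -14w(2w - 13b + 14v) + (2v + 11)(2w - 13b + 14v); both groups contain (2w - 13b + 14v), giving -(14w - 2v - 11)(2w - 13b + 14v).

-(2w - 13b + 14v)(14w - 2v - 11)(8w + 6b - 15v)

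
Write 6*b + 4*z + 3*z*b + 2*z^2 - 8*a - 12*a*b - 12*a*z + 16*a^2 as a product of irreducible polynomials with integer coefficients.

Group: 4*a*(4*a - 2*z - 3*b) + (-z - 2)*(4*a - 2*z - 3*b); both groups contain (4*a - 2*z - 3*b).

(4*a - 2*z - 3*b)*(4*a - z - 2)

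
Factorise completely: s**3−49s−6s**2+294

Among the possible rational roots, s = 7 is a root, giving the factor (s−7) and quotient s**2+s−42.
The remaining quadratic factors as (s−6)(s+7).

(s+7)(s−6)(s−7)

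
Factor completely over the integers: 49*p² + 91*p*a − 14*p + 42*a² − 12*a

(7*p + 6*a)*(7*p + 7*a − 2)

Group: 7*p*(7*p + 7*a − 2) + 6*a*(7*p + 7*a − 2); both groups contain (7*p + 7*a − 2).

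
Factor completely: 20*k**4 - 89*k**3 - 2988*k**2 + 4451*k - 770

(4*k - 5)*(5*k - 1)*(k + 11)*(k - 14)

By the rational root theorem, k = 14 is a root, so (k - 14) is a factor; dividing leaves 20*k**3 + 191*k**2 - 314*k + 55.
Next, k = 1/5 is a root, giving the factor (5*k - 1) and quotient 4*k**2 + 39*k - 55.
The remaining quadratic factors as (4*k - 5)(k + 11).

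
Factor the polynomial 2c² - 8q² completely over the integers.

Every term has a factor of 2. Then c² - 4q² = (c)² − (2q)².

2(c + 2q)(c - 2q)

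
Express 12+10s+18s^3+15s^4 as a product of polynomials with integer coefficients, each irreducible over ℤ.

Group as (15s^4+10s) + (18s^3+12) = 5s(3s^3+2) + 6(3s^3+2).
Both groups share the factor (3s^3+2).

(5s+6)(3s^3+2)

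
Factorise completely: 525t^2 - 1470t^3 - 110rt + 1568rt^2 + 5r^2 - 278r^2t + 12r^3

Group: r(12r^2 - 98rt + 5r + 98t^2 - 35t) - 15t(12r^2 - 98rt + 5r + 98t^2 - 35t); both groups contain (12r^2 - 98rt + 5r + 98t^2 - 35t), so (r - 15t) is a factor with cofactor 12r^2 - 98rt + 5r + 98t^2 - 35t.
The cofactor groups again: 12r^2 - 98rt + 5r + 98t^2 - 35t = r(12r - 14t + 5) - 7t(12r - 14t + 5); both groups contain (12r - 14t + 5), giving (r - 7t)(12r - 14t + 5).

(12r - 14t + 5)(r - 15t)(r - 7t)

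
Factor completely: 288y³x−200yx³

8xy(6y−5x)(6y+5x)

Factor out 8yx, leaving 36y²−25x², which is a difference of two squares.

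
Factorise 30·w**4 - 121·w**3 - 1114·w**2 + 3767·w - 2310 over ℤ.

(5·w - 11)·(6·w - 5)·(w + 6)·(w - 7)

Among the possible rational roots, w = 7 is a root, so (w - 7) is a factor; dividing leaves 30·w**3 + 89·w**2 - 491·w + 330.
Then w = 11/5 is a root, so (5·w - 11) divides it; the quotient is 6·w**2 + 31·w - 30.
The remaining quadratic factors as (6·w - 5)(w + 6).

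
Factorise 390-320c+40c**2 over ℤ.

10(2c-13)(2c-3)

Pull out the common factor 10, then factor the remaining trinomial.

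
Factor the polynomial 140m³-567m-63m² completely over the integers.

7m(4m-9)(5m+9)

Pull out the common factor 7m, then factor the remaining trinomial.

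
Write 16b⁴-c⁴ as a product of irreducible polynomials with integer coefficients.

(2b+c)(2b-c)(4b²+c²)

Write as (4b²)² − (c²)², then factor 4b²-c² once more.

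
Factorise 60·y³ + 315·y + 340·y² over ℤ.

5·y·(2·y + 9)·(6·y + 7)

Pull out the common factor 5·y, then factor the remaining trinomial.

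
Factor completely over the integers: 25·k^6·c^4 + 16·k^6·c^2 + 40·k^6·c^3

Pull out the common factor k^6·c^2, leaving 25·c^2 + 40·c + 16.
Recognize a perfect-square trinomial with the parts 4 and 5·c.

c^2·k^6·(5·c + 4)^2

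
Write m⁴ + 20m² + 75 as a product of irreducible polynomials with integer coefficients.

(m² + 15)(m² + 5)

Substitute u = m² to get a quadratic in u, then factor.
m² + 5 is irreducible over ℤ (always positive, so no real roots).
m² + 15 is irreducible over ℤ (always positive, so no real roots).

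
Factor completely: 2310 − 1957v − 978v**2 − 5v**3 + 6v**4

(6v − 5)(v + 11)(v + 3)(v − 14)

Trying the rational-root candidates, v = −11 is a root, so (v + 11) is a factor; dividing leaves 6v**3 − 71v**2 − 197v + 210.
Then v = 5/6 is a root, so (6v − 5) divides it; the quotient is v**2 − 11v − 42.
The remaining quadratic factors as (v + 3)(v − 14).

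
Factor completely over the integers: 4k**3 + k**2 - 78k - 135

Testing divisors of the constant over divisors of the leading coefficient, k = 5 is a root, so (k - 5) divides it; the quotient is 4k**2 + 21k + 27.
The remaining quadratic factors as (k + 3)(4k + 9).

(4k + 9)(k + 3)(k - 5)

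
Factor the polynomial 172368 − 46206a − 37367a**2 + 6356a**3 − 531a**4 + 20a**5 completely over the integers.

(4a + 9)(5a − 9)(a − 14)(a**2 − 13a + 152)

Among the possible rational roots, a = 9/5 is a root, giving the factor (5a − 9) and quotient 4a**4 − 99a**3 + 1093a**2 − 5506a − 19152.
Then a = 14 is a root, so (a − 14) is a factor; dividing leaves 4a**3 − 43a**2 + 491a + 1368.
Next, a = −9/4 is a root, so (4a + 9) divides it; the quotient is a**2 − 13a + 152.
The quadratic a**2 − 13a + 152 has discriminant −439 < 0 and is irreducible over ℤ.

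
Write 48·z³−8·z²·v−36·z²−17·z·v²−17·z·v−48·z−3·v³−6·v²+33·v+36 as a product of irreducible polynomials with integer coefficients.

(4·z−3·v−3)·(3·z+v−3)·(4·z+v+4)

Group: 3·z·(16·z²−8·z·v+4·z−3·v²−15·v−12) + (v−3)·(16·z²−8·z·v+4·z−3·v²−15·v−12); both groups contain (16·z²−8·z·v+4·z−3·v²−15·v−12), so (3·z+v−3) is a factor with cofactor 16·z²−8·z·v+4·z−3·v²−15·v−12.
The cofactor groups again: 16·z²−8·z·v+4·z−3·v²−15·v−12 = 4·z·(4·z−3·v−3) + (v+4)·(4·z−3·v−3); both groups contain (4·z−3·v−3), giving (4·z+v+4)·(4·z−3·v−3).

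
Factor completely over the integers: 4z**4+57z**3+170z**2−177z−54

Trying the rational-root candidates, z = −6 is a root, so (z+6) divides it; the quotient is 4z**3+33z**2−28z−9.
Next, z = −1/4 is a root, so (4z+1) is a factor; dividing leaves z**2+8z−9.
The remaining quadratic factors as (z+9)(z−1).

(4z+1)(z+6)(z+9)(z−1)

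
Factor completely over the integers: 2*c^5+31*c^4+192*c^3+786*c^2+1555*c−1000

Testing divisors of the constant over divisors of the leading coefficient, c = −8 is a root, giving the factor (c+8) and quotient 2*c^4+15*c^3+72*c^2+210*c−125.
Continuing, c = 1/2 is a root, so (2*c−1) is a factor; dividing leaves c^3+8*c^2+40*c+125.
Then c = −5 is a root, giving the factor (c+5) and quotient c^2+3*c+25.
The quadratic c^2+3*c+25 has discriminant −91 < 0 and is irreducible over ℤ.

(2*c−1)*(c+5)*(c+8)*(c^2+3*c+25)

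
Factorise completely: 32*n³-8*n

8*n*(2*n+1)*(2*n-1)

Pull out the common factor 8*n; 4*n²-1 is a difference of squares.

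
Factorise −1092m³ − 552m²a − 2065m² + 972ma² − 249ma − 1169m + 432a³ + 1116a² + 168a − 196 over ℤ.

−(13m − 12a + 4)(12m + 12a + 7)(7m + 3a + 7)

Group: 13m(−84m² − 120ma − 133m − 36a² − 105a − 49) + (−12a + 4)(−84m² − 120ma − 133m − 36a² − 105a − 49); both groups contain (−84m² − 120ma − 133m − 36a² − 105a − 49), so (13m − 12a + 4) is a factor with cofactor −84m² − 120ma − 133m − 36a² − 105a − 49.
The cofactor groups again: −84m² − 120ma − 133m − 36a² − 105a − 49 = −7m(12m + 12a + 7) + (−3a − 7)(12m + 12a + 7); both groups contain (12m + 12a + 7), giving −(7m + 3a + 7)(12m + 12a + 7).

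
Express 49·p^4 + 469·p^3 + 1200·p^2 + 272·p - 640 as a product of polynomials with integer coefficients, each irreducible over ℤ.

Among the possible rational roots, p = -5 is a root, so (p + 5) is a factor; dividing leaves 49·p^3 + 224·p^2 + 80·p - 128.
Then p = 4/7 is a root, giving the factor (7·p - 4) and quotient 7·p^2 + 36·p + 32.
The remaining quadratic factors as (p + 4)(7·p + 8).

(7·p + 8)·(7·p - 4)·(p + 4)·(p + 5)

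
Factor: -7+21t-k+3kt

(3t-1)(k+7)

Group as (3kt-k) + (21t-7) = k(3t-1) + 7(3t-1).
Both groups share the factor (3t-1).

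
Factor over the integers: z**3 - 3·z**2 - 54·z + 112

(z + 7)·(z - 2)·(z - 8)

Testing divisors of the constant over divisors of the leading coefficient, z = 2 is a root, so (z - 2) divides it; the quotient is z**2 - z - 56.
The remaining quadratic factors as (z + 7)(z - 8).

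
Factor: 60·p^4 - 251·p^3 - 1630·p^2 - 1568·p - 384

By the rational root theorem, p = -8/3 is a root, so (3·p + 8) divides it; the quotient is 20·p^3 - 137·p^2 - 178·p - 48.
Next, p = -3/4 is a root, so (4·p + 3) is a factor; dividing leaves 5·p^2 - 38·p - 16.
The remaining quadratic factors as (5·p + 2)(p - 8).

(3·p + 8)·(4·p + 3)·(5·p + 2)·(p - 8)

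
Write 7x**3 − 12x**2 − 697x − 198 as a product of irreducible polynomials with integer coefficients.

Trying the rational-root candidates, x = 11 is a root, so (x − 11) is a factor; dividing leaves 7x**2 + 65x + 18.
The remaining quadratic factors as (7x + 2)(x + 9).

(7x + 2)(x + 9)(x − 11)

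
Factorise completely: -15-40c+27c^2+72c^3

(8c+3)(9c^2-5)

Group as (72c^3-40c) + (27c^2-15) = 8c(9c^2-5) + 3(9c^2-5).
Both groups share the factor (9c^2-5).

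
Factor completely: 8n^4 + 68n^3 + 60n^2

4n^2(2n + 15)(n + 1)

Pull out the common factor 4n^2, then factor the remaining trinomial.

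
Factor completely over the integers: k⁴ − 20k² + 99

(k + 3)(k − 3)(k² − 11)

Substitute u = k² to get a quadratic in u, then factor.
k² − 9 is a difference of squares.
k² − 11 is irreducible over ℤ (11 is not a perfect square).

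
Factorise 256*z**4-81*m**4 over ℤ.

(4*z)⁴ − (3*m)⁴ = ((4*z)² − (3*m)²)((4*z)² + (3*m)²); the first factor splits again, the second (16*z**2+9*m**2) is irreducible.

(4*z-3*m)*(4*z+3*m)*(16*z**2+9*m**2)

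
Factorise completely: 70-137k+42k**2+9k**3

Among the possible rational roots, k = 5/3 is a root, giving the factor (3k-5) and quotient 3k**2+19k-14.
The remaining quadratic factors as (3k-2)(k+7).

(3k-2)(3k-5)(k+7)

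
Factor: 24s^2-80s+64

8(3s-4)(s-2)

Pull out the common factor 8, then factor the remaining trinomial.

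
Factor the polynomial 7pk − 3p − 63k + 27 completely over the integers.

Group as (7pk − 3p) + (−63k + 27) = p(7k − 3) − 9(7k − 3).
Both groups share the factor (7k − 3).

(7k − 3)(p − 9)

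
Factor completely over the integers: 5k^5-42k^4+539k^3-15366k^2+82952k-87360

(5k-7)(k-12)(k-5)(k^2+10k+208)

Among the possible rational roots, k = 12 is a root, so (k-12) is a factor; dividing leaves 5k^4+18k^3+755k^2-6306k+7280.
Then k = 7/5 is a root, so (5k-7) divides it; the quotient is k^3+5k^2+158k-1040.
Continuing, k = 5 is a root, so (k-5) is a factor; dividing leaves k^2+10k+208.
The quadratic k^2+10k+208 has discriminant -732 < 0 and is irreducible over ℤ.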